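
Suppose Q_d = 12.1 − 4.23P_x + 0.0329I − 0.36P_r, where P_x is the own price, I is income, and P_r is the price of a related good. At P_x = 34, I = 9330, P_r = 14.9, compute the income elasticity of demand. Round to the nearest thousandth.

1.807

Substituting, Q_d = 12.1 − 4.23(34) + 0.0329(9330) − 0.36(14.9) = 12.1 − 143.82 + 306.957 − 5.364 = 169.873.
∂Q_d/∂I = +0.0329, so E_I = 0.0329·(9330/169.873) ≈ 1.807.
E_I > 1: normal good (luxury).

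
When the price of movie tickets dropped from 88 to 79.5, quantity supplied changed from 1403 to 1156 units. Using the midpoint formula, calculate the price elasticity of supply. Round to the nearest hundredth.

1.90

%Δq = (1156 − 1403)/[(1403 + 1156)/2] = -247/1279.5 ≈ -0.1930.
%Δp = (79.5 − 88)/[(88 + 79.5)/2] = -8.5/83.75 ≈ -0.1015.
Arc elasticity E = %Δq/%Δp ≈ -0.1930/-0.1015 ≈ 1.90.
|E| > 1: supply is elastic over this range.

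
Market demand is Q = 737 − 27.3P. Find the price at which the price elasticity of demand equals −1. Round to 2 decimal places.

13.50

For linear demand Q = a − bP, E = −bP/(a − bP). |E| = 1 ⇒ bP = a − bP ⇒ P = a/(2b).
P = 737/(2·27.3) ≈ 13.50.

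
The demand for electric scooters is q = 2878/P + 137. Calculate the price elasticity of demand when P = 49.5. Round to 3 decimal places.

-0.298

At P = 49.5, q = 195.1414.
dq/dP = −2878/P² = −1.1746.
Point elasticity E = (dq/dP)·(P/q) = -1.1746 × 49.5/195.1414 ≈ -0.298.
|E| < 1, so demand is inelastic at this price.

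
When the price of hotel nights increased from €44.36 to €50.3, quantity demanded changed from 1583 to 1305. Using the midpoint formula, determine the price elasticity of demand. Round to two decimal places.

-1.53

%Δq = (1305 − 1583)/[(1583 + 1305)/2] = -278/1444 ≈ -0.1925.
%ΔP = (50.3 − 44.36)/[(44.36 + 50.3)/2] = 5.94/47.33 ≈ 0.1255.
Arc elasticity E = %Δq/%ΔP ≈ -0.1925/0.1255 ≈ -1.53.
|E| > 1: demand is elastic over this range.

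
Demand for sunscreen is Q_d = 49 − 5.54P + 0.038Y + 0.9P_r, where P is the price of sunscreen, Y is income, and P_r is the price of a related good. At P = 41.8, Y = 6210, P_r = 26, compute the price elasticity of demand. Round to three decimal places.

Q_d = 49 − 5.54(41.8) + 0.038(6210) + 0.9(26) = 49 − 231.572 + 235.98 + 23.4 = 76.808.
∂Q_d/∂P = −5.54, so E_p = (−5.54)·(41.8/76.808) ≈ -3.015.
|E_p| > 1: demand is elastic.

-3.015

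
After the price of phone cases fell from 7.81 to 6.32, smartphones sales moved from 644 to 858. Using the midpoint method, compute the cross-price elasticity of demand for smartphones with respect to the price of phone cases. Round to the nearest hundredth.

-1.35

%ΔQ_x = (858 − 644)/[(644+858)/2] = 214/751 ≈ 0.2850.
%ΔP_y = (6.32 − 7.81)/[(7.81+6.32)/2] ≈ -0.2109.
E_xy = 0.2850/-0.2109 ≈ -1.35.
E_xy < 0, so smartphones and phone cases are complements.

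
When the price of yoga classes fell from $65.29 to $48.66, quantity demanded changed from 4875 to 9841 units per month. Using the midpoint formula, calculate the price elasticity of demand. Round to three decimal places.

-2.312

%ΔQ = (9841 − 4875)/[(4875 + 9841)/2] = 4966/7358 ≈ 0.6749.
%ΔP = (48.66 − 65.29)/[(65.29 + 48.66)/2] = -16.63/56.975 ≈ -0.2919.
Arc elasticity E = %ΔQ/%ΔP ≈ 0.6749/-0.2919 ≈ -2.312.
|E| > 1: demand is elastic over this range.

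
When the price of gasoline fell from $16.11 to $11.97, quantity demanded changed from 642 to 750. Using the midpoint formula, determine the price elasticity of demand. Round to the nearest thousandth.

%ΔQ = (750 − 642)/[(642 + 750)/2] = 108/696 ≈ 0.1552.
%Δp = (11.97 − 16.11)/[(16.11 + 11.97)/2] = -4.14/14.04 ≈ -0.2949.
Arc elasticity E = %ΔQ/%Δp ≈ 0.1552/-0.2949 ≈ -0.526.
|E| < 1: demand is inelastic over this range.

-0.526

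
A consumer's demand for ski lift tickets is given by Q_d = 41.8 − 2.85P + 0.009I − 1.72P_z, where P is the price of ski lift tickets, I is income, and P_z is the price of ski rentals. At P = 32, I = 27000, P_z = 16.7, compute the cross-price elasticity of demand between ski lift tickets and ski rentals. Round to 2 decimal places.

Evaluating quantity at (P, I, P_z) gives Q_d = 41.8 − 2.85(32) + 0.009(27000) − 1.72(16.7) = 41.8 − 91.2 + 243 − 28.724 = 164.876.
∂Q_d/∂P_z = −1.72, so E_xy = -1.72·(16.7/164.876) ≈ -0.17.
E_xy < 0: the goods are complements.

-0.17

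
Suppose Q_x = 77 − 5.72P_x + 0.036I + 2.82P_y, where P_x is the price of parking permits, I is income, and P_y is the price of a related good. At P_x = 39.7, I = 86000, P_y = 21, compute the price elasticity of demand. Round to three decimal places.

-0.076

Substituting, Q_x = 77 − 5.72(39.7) + 0.036(86000) + 2.82(21) = 77 − 227.084 + 3096 + 59.22 = 3005.136.
∂Q_x/∂P_x = −5.72, so E_p = (−5.72)·(39.7/3005.136) ≈ -0.076.
|E_p| < 1: demand is inelastic.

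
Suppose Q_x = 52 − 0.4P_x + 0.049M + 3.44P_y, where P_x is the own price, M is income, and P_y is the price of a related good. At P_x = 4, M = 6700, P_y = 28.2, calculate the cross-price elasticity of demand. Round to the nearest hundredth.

0.20

Substituting, Q_x = 52 − 0.4(4) + 0.049(6700) + 3.44(28.2) = 52 − 1.6 + 328.3 + 97.008 = 475.708.
∂Q_x/∂P_y = +3.44, so E_xy = 3.44·(28.2/475.708) ≈ 0.20.
E_xy > 0: the goods are substitutes.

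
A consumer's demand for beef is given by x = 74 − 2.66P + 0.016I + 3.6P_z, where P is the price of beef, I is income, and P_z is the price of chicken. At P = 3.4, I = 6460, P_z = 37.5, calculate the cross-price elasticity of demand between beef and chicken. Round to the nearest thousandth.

At the given point, x = 74 − 2.66(3.4) + 0.016(6460) + 3.6(37.5) = 74 − 9.044 + 103.36 + 135 = 303.316.
∂x/∂P_z = +3.6, so E_xy = 3.6·(37.5/303.316) ≈ 0.445.
E_xy > 0: the goods are substitutes.

0.445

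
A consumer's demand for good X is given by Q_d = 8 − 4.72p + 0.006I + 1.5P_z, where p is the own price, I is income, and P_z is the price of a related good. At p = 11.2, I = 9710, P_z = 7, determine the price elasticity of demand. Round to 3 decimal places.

-2.212

Q_d = 8 − 4.72(11.2) + 0.006(9710) + 1.5(7) = 8 − 52.864 + 58.26 + 10.5 = 23.896.
∂Q_d/∂p = −4.72, so E_p = (−4.72)·(11.2/23.896) ≈ -2.212.
|E_p| > 1: demand is elastic.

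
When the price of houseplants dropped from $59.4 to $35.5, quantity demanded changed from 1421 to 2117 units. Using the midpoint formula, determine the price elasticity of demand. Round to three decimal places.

-0.781

%ΔQ = (2117 − 1421)/[(1421 + 2117)/2] = 696/1769 ≈ 0.3934.
%Δp = (35.5 − 59.4)/[(59.4 + 35.5)/2] = -23.9/47.45 ≈ -0.5037.
Arc elasticity E = %ΔQ/%Δp ≈ 0.3934/-0.5037 ≈ -0.781.
|E| < 1: demand is inelastic over this range.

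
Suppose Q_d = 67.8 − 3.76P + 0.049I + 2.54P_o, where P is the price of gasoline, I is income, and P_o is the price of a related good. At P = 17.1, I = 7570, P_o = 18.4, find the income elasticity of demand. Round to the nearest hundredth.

0.88

Substituting, Q_d = 67.8 − 3.76(17.1) + 0.049(7570) + 2.54(18.4) = 67.8 − 64.296 + 370.93 + 46.736 = 421.17.
∂Q_d/∂I = +0.049, so E_I = 0.049·(7570/421.17) ≈ 0.88.
E_I ∈ (0,1): normal good (necessity).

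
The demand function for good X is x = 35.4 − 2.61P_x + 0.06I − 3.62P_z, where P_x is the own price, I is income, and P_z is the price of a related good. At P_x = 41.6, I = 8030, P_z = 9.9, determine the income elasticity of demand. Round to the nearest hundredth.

Evaluating quantity at (P_x, I, P_z) gives x = 35.4 − 2.61(41.6) + 0.06(8030) − 3.62(9.9) = 35.4 − 108.576 + 481.8 − 35.838 = 372.786.
∂x/∂I = +0.06, so E_I = 0.06·(8030/372.786) ≈ 1.29.
E_I > 1: normal good (luxury).

1.29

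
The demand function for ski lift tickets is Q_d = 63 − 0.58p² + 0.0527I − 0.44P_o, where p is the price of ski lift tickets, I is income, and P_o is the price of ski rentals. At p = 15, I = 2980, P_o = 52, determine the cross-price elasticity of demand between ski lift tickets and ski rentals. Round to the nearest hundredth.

-0.34

First evaluate Q_d: 63 − 0.58(15)² + 0.0527(2980) − 0.44(52) = 63 − 130.5 + 157.046 − 22.88 = 66.666.
∂Q_d/∂P_o = −0.44, so E_xy = -0.44·(52/66.666) ≈ -0.34.
E_xy < 0: the goods are complements.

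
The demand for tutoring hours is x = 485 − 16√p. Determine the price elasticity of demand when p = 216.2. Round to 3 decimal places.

-0.471

At p = 216.2, x = 249.7401.
dx/dp = −16/(2√p) = −16/(2·14.7037).
Point elasticity E = (dx/dp)·(p/x) = -0.5441 × 216.2/249.7401 ≈ -0.471.
|E| < 1, so demand is inelastic at this price.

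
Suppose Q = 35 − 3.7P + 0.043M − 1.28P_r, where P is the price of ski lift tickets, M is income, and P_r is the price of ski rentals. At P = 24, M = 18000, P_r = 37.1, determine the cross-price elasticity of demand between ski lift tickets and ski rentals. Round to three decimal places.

-0.071

First evaluate Q: 35 − 3.7(24) + 0.043(18000) − 1.28(37.1) = 35 − 88.8 + 774 − 47.488 = 672.712.
∂Q/∂P_r = −1.28, so E_xy = -1.28·(37.1/672.712) ≈ -0.071.
E_xy < 0: the goods are complements.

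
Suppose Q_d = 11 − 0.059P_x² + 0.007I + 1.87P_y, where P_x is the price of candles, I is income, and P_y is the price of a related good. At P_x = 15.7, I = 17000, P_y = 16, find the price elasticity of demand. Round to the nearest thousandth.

-0.200

Q_d = 11 − 0.059(15.7)² + 0.007(17000) + 1.87(16) = 11 − 14.5429 + 119 + 29.92 = 145.3771.
∂Q_d/∂P_x = −2·0.059·P_x = -1.8526, so E_p = -1.8526·(15.7/145.3771) ≈ -0.200.
|E_p| < 1: demand is inelastic.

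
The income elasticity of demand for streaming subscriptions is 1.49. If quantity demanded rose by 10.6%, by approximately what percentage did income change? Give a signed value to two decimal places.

7.11

%ΔQ ≈ E × %ΔI ⇒ %ΔI = %ΔQ / E = (10.6%)/(1.49) ≈ 7.11%.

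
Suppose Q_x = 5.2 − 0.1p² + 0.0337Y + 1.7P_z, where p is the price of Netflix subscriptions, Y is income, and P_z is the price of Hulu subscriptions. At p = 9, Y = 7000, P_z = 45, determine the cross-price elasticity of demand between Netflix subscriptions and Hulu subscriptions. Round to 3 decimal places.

0.247

Q_x = 5.2 − 0.1(9)² + 0.0337(7000) + 1.7(45) = 5.2 − 8.1 + 235.9 + 76.5 = 309.5.
∂Q_x/∂P_z = +1.7, so E_xy = 1.7·(45/309.5) ≈ 0.247.
E_xy > 0: the goods are substitutes.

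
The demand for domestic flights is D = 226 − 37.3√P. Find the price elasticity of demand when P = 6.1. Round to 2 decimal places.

-0.34

At P = 6.1, D = 133.8758.
dD/dP = −37.3/(2√P) = −37.3/(2·2.4698).
Point elasticity E = (dD/dP)·(P/D) = -7.5512 × 6.1/133.8758 ≈ -0.34.
|E| < 1, so demand is inelastic at this price.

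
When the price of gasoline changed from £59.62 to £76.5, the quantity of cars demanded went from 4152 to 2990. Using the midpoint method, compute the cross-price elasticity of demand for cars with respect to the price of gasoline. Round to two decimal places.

-1.31

%ΔQ_x = (2990 − 4152)/[(4152+2990)/2] = -1162/3571 ≈ -0.3254.
%ΔP_y = (76.5 − 59.62)/[(59.62+76.5)/2] ≈ 0.2480.
E_xy = -0.3254/0.2480 ≈ -1.31.
E_xy < 0, so cars and gasoline are complements.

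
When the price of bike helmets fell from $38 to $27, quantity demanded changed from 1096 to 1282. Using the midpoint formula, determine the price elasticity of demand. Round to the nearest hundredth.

%Δq = (1282 − 1096)/[(1096 + 1282)/2] = 186/1189 ≈ 0.1564.
%ΔP = (27 − 38)/[(38 + 27)/2] = -11/32.5 ≈ -0.3385.
Arc elasticity E = %Δq/%ΔP ≈ 0.1564/-0.3385 ≈ -0.46.
|E| < 1: demand is inelastic over this range.

-0.46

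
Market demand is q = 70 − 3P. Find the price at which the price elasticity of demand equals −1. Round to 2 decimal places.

For linear demand q = a − bP, E = −bP/(a − bP). |E| = 1 ⇒ bP = a − bP ⇒ P = a/(2b).
P = 70/(2·3) ≈ 11.67.

11.67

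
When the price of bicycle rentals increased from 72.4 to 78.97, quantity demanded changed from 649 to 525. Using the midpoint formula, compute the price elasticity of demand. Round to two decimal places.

%ΔQ = (525 − 649)/[(649 + 525)/2] = -124/587 ≈ -0.2112.
%Δp = (78.97 − 72.4)/[(72.4 + 78.97)/2] = 6.57/75.685 ≈ 0.0868.
Arc elasticity E = %ΔQ/%Δp ≈ -0.2112/0.0868 ≈ -2.43.
|E| > 1: demand is elastic over this range.

-2.43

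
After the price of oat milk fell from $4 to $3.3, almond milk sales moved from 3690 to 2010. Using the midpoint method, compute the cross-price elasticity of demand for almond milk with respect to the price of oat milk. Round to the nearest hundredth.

3.07

%ΔQ_x = (2010 − 3690)/[(3690+2010)/2] = -1680/2850 ≈ -0.5895.
%ΔP_y = (3.3 − 4)/[(4+3.3)/2] ≈ -0.1918.
E_xy = -0.5895/-0.1918 ≈ 3.07.
E_xy > 0, so almond milk and oat milk are substitutes.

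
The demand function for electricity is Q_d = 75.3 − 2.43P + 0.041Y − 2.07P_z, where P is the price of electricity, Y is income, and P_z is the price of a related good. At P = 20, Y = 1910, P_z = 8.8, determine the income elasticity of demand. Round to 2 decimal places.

0.90

First evaluate Q_d: 75.3 − 2.43(20) + 0.041(1910) − 2.07(8.8) = 75.3 − 48.6 + 78.31 − 18.216 = 86.794.
∂Q_d/∂Y = +0.041, so E_I = 0.041·(1910/86.794) ≈ 0.90.
E_I ∈ (0,1): normal good (necessity).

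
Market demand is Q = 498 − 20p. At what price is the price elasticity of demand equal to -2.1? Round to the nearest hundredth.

16.87

Set −bp/(a − bp) = −2.1 ⇒ bp = 2.1(a − bp) ⇒ bp(1+2.1) = 2.1·a.
p = 2.1·498/(20·3.1) ≈ 16.87.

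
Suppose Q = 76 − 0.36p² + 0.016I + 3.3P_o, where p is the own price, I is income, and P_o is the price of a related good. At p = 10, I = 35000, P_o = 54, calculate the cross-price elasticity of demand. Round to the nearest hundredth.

Substituting, Q = 76 − 0.36(10)² + 0.016(35000) + 3.3(54) = 76 − 36 + 560 + 178.2 = 778.2.
∂Q/∂P_o = +3.3, so E_xy = 3.3·(54/778.2) ≈ 0.23.
E_xy > 0: the goods are substitutes.

0.23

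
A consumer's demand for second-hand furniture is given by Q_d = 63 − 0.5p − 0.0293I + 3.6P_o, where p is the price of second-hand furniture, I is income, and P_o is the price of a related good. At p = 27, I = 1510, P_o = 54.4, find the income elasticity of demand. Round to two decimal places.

Q_d = 63 − 0.5(27) − 0.0293(1510) + 3.6(54.4) = 63 − 13.5 − 44.243 + 195.84 = 201.097.
∂Q_d/∂I = −0.0293, so E_I = -0.0293·(1510/201.097) ≈ -0.22.
E_I < 0: inferior good.

-0.22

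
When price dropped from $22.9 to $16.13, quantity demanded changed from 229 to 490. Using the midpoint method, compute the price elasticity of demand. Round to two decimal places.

-2.09

%Δq = (490 − 229)/[(229 + 490)/2] = 261/359.5 ≈ 0.7260.
%Δp = (16.13 − 22.9)/[(22.9 + 16.13)/2] = -6.77/19.515 ≈ -0.3469.
Arc elasticity E = %Δq/%Δp ≈ 0.7260/-0.3469 ≈ -2.09.
|E| > 1: demand is elastic over this range.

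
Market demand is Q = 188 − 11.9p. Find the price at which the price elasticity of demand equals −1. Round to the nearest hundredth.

7.90

For linear demand Q = a − bp, E = −bp/(a − bp). |E| = 1 ⇒ bp = a − bp ⇒ p = a/(2b).
p = 188/(2·11.9) ≈ 7.90.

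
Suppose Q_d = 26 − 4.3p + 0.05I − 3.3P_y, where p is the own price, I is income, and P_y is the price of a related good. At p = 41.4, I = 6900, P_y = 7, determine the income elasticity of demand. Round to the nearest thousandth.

2.031

At the given point, Q_d = 26 − 4.3(41.4) + 0.05(6900) − 3.3(7) = 26 − 178.02 + 345 − 23.1 = 169.88.
∂Q_d/∂I = +0.05, so E_I = 0.05·(6900/169.88) ≈ 2.031.
E_I > 1: normal good (luxury).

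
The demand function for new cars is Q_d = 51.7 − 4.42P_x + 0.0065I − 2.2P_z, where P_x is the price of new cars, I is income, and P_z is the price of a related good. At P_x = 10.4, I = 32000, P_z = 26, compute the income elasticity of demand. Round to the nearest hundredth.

1.33

Evaluating quantity at (P_x, I, P_z) gives Q_d = 51.7 − 4.42(10.4) + 0.0065(32000) − 2.2(26) = 51.7 − 45.968 + 208 − 57.2 = 156.532.
∂Q_d/∂I = +0.0065, so E_I = 0.0065·(32000/156.532) ≈ 1.33.
E_I > 1: normal good (luxury).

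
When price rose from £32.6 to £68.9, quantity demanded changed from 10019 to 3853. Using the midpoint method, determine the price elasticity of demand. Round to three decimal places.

%ΔQ = (3853 − 10019)/[(10019 + 3853)/2] = -6166/6936 ≈ -0.8890.
%Δp = (68.9 − 32.6)/[(32.6 + 68.9)/2] = 36.3/50.75 ≈ 0.7153.
Arc elasticity E = %ΔQ/%Δp ≈ -0.8890/0.7153 ≈ -1.243.
|E| > 1: demand is elastic over this range.

-1.243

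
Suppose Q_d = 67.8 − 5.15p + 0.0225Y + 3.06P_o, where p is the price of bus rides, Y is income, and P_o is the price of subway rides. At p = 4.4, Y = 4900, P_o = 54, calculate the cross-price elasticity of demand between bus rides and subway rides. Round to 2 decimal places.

0.52

First evaluate Q_d: 67.8 − 5.15(4.4) + 0.0225(4900) + 3.06(54) = 67.8 − 22.66 + 110.25 + 165.24 = 320.63.
∂Q_d/∂P_o = +3.06, so E_xy = 3.06·(54/320.63) ≈ 0.52.
E_xy > 0: the goods are substitutes.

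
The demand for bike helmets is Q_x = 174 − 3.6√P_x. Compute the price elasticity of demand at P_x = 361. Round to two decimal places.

-0.32

At P_x = 361, Q_x = 105.6.
dQ_x/dP_x = −3.6/(2√P_x) = −3.6/(2·19).
Point elasticity E = (dQ_x/dP_x)·(P_x/Q_x) = -0.0947 × 361/105.6 ≈ -0.32.
|E| < 1, so demand is inelastic at this price.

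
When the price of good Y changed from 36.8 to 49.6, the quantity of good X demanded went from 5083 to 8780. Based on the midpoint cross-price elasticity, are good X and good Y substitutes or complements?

substitutes

%ΔQ_x = (8780 − 5083)/[(5083+8780)/2] = 3697/6931.5 ≈ 0.5334.
%ΔP_y = (49.6 − 36.8)/[(36.8+49.6)/2] ≈ 0.2963.
E_xy = 0.5334/0.2963 ≈ 1.800.
E_xy > 0, so the goods are substitutes.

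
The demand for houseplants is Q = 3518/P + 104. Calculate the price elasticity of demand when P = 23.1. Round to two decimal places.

-0.59

At P = 23.1, Q = 256.2944.
dQ/dP = −3518/P² = −6.5928.
Point elasticity E = (dQ/dP)·(P/Q) = -6.5928 × 23.1/256.2944 ≈ -0.59.
|E| < 1, so demand is inelastic at this price.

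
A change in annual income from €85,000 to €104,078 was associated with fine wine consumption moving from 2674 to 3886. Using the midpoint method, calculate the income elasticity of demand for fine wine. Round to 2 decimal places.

%ΔQ = (3886 − 2674)/[(2674+3886)/2] = 1212/3280 ≈ 0.3695.
%ΔM = (104,078 − 85,000)/[(85,000+104,078)/2] = 19078/94539 ≈ 0.2018.
E_I = %ΔQ/%ΔM ≈ 1.83.
E_I > 1: normal good (luxury).

1.83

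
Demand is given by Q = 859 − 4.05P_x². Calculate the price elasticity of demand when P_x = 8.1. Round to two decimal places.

-0.90

At P_x = 8.1, Q = 593.2795.
dQ/dP_x = −2·4.05·P_x = −65.61.
Point elasticity E = (dQ/dP_x)·(P_x/Q) = -65.61 × 8.1/593.2795 ≈ -0.90.
|E| < 1, so demand is inelastic at this price.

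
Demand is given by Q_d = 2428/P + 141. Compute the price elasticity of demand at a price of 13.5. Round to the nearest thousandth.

At P = 13.5, Q_d = 320.8519.
dQ_d/dP = −2428/P² = −13.3224.
Point elasticity E = (dQ_d/dP)·(P/Q_d) = -13.3224 × 13.5/320.8519 ≈ -0.561.
|E| < 1, so demand is inelastic at this price.

-0.561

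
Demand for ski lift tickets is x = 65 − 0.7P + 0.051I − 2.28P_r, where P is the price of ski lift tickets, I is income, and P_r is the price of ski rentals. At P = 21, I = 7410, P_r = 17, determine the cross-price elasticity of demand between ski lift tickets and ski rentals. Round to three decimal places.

First evaluate x: 65 − 0.7(21) + 0.051(7410) − 2.28(17) = 65 − 14.7 + 377.91 − 38.76 = 389.45.
∂x/∂P_r = −2.28, so E_xy = -2.28·(17/389.45) ≈ -0.100.
E_xy < 0: the goods are complements.

-0.100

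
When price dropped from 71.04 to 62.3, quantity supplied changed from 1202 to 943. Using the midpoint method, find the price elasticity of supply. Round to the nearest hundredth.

%ΔQ = (943 − 1202)/[(1202 + 943)/2] = -259/1072.5 ≈ -0.2415.
%ΔP = (62.3 − 71.04)/[(71.04 + 62.3)/2] = -8.74/66.67 ≈ -0.1311.
Arc elasticity E = %ΔQ/%ΔP ≈ -0.2415/-0.1311 ≈ 1.84.
|E| > 1: supply is elastic over this range.

1.84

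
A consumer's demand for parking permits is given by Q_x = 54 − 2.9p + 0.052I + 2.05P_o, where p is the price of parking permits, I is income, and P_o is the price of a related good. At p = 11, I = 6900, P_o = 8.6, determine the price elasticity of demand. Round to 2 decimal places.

-0.08

At the given point, Q_x = 54 − 2.9(11) + 0.052(6900) + 2.05(8.6) = 54 − 31.9 + 358.8 + 17.63 = 398.53.
∂Q_x/∂p = −2.9, so E_p = (−2.9)·(11/398.53) ≈ -0.08.
|E_p| < 1: demand is inelastic.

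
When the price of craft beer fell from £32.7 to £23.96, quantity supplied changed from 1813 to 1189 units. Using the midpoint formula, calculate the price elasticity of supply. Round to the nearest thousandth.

1.348

%ΔQ = (1189 − 1813)/[(1813 + 1189)/2] = -624/1501 ≈ -0.4157.
%Δp = (23.96 − 32.7)/[(32.7 + 23.96)/2] = -8.74/28.33 ≈ -0.3085.
Arc elasticity E = %ΔQ/%Δp ≈ -0.4157/-0.3085 ≈ 1.348.
|E| > 1: supply is elastic over this range.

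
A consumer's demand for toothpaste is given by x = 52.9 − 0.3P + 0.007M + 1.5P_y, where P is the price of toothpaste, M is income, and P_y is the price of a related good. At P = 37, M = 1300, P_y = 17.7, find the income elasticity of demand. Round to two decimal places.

0.12

x = 52.9 − 0.3(37) + 0.007(1300) + 1.5(17.7) = 52.9 − 11.1 + 9.1 + 26.55 = 77.45.
∂x/∂M = +0.007, so E_I = 0.007·(1300/77.45) ≈ 0.12.
E_I ∈ (0,1): normal good (necessity).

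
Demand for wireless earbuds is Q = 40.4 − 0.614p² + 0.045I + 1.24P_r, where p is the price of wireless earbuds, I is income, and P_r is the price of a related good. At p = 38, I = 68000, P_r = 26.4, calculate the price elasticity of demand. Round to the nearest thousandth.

-0.789

First evaluate Q: 40.4 − 0.614(38)² + 0.045(68000) + 1.24(26.4) = 40.4 − 886.616 + 3060 + 32.736 = 2246.52.
∂Q/∂p = −2·0.614·p = -46.664, so E_p = -46.664·(38/2246.52) ≈ -0.789.
|E_p| < 1: demand is inelastic.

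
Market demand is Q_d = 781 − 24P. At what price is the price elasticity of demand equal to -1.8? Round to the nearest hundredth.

Set −bP/(a − bP) = −1.8 ⇒ bP = 1.8(a − bP) ⇒ bP(1+1.8) = 1.8·a.
P = 1.8·781/(24·2.8) ≈ 20.92.

20.92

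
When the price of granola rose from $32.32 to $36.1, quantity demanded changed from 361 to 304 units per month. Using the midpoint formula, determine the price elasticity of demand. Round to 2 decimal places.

-1.55

%Δq = (304 − 361)/[(361 + 304)/2] = -57/332.5 ≈ -0.1714.
%Δp = (36.1 − 32.32)/[(32.32 + 36.1)/2] = 3.78/34.21 ≈ 0.1105.
Arc elasticity E = %Δq/%Δp ≈ -0.1714/0.1105 ≈ -1.55.
|E| > 1: demand is elastic over this range.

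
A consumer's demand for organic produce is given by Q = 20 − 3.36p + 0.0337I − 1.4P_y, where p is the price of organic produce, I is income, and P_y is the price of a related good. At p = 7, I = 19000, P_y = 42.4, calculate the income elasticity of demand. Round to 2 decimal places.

1.11

Substituting, Q = 20 − 3.36(7) + 0.0337(19000) − 1.4(42.4) = 20 − 23.52 + 640.3 − 59.36 = 577.42.
∂Q/∂I = +0.0337, so E_I = 0.0337·(19000/577.42) ≈ 1.11.
E_I > 1: normal good (luxury).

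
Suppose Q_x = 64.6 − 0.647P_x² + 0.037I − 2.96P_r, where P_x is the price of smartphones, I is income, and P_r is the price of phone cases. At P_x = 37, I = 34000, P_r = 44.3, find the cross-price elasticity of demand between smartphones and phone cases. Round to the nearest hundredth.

-0.43

Evaluating quantity at (P_x, I, P_r) gives Q_x = 64.6 − 0.647(37)² + 0.037(34000) − 2.96(44.3) = 64.6 − 885.743 + 1258 − 131.128 = 305.729.
∂Q_x/∂P_r = −2.96, so E_xy = -2.96·(44.3/305.729) ≈ -0.43.
E_xy < 0: the goods are complements.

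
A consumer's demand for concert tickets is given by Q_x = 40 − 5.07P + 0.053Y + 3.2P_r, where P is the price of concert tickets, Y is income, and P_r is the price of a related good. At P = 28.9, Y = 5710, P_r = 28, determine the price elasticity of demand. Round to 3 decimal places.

-0.513

First evaluate Q_x: 40 − 5.07(28.9) + 0.053(5710) + 3.2(28) = 40 − 146.523 + 302.63 + 89.6 = 285.707.
∂Q_x/∂P = −5.07, so E_p = (−5.07)·(28.9/285.707) ≈ -0.513.
|E_p| < 1: demand is inelastic.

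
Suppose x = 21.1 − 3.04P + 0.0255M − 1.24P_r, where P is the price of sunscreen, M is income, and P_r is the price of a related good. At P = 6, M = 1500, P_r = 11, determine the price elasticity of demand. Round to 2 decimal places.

Substituting, x = 21.1 − 3.04(6) + 0.0255(1500) − 1.24(11) = 21.1 − 18.24 + 38.25 − 13.64 = 27.47.
∂x/∂P = −3.04, so E_p = (−3.04)·(6/27.47) ≈ -0.66.
|E_p| < 1: demand is inelastic.

-0.66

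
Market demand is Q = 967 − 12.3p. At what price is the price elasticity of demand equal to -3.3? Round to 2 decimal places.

Set −bp/(a − bp) = −3.3 ⇒ bp = 3.3(a − bp) ⇒ bp(1+3.3) = 3.3·a.
p = 3.3·967/(12.3·4.3) ≈ 60.33.

60.33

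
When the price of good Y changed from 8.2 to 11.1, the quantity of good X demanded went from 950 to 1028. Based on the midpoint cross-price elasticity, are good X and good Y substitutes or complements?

substitutes

%ΔQ_x = (1028 − 950)/[(950+1028)/2] = 78/989 ≈ 0.0789.
%ΔP_y = (11.1 − 8.2)/[(8.2+11.1)/2] ≈ 0.3005.
E_xy = 0.0789/0.3005 ≈ 0.262.
E_xy > 0, so the goods are substitutes.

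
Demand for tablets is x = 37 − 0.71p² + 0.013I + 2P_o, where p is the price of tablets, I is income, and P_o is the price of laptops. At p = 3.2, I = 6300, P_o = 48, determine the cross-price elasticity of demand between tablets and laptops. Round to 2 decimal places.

0.46

Evaluating quantity at (p, I, P_o) gives x = 37 − 0.71(3.2)² + 0.013(6300) + 2(48) = 37 − 7.2704 + 81.9 + 96 = 207.6296.
∂x/∂P_o = +2, so E_xy = 2·(48/207.6296) ≈ 0.46.
E_xy > 0: the goods are substitutes.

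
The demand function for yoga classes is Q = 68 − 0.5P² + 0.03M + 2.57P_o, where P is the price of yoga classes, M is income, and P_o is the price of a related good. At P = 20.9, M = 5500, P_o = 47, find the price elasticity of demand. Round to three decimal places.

Substituting, Q = 68 − 0.5(20.9)² + 0.03(5500) + 2.57(47) = 68 − 218.405 + 165 + 120.79 = 135.385.
∂Q/∂P = −2·0.5·P = -20.9, so E_p = -20.9·(20.9/135.385) ≈ -3.226.
|E_p| > 1: demand is elastic.

-3.226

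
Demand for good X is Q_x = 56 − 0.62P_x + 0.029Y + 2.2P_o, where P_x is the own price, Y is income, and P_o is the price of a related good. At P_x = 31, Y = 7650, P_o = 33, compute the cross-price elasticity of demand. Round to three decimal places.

First evaluate Q_x: 56 − 0.62(31) + 0.029(7650) + 2.2(33) = 56 − 19.22 + 221.85 + 72.6 = 331.23.
∂Q_x/∂P_o = +2.2, so E_xy = 2.2·(33/331.23) ≈ 0.219.
E_xy > 0: the goods are substitutes.

0.219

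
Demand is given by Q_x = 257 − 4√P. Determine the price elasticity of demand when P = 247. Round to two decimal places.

At P = 247, Q_x = 194.1351.
dQ_x/dP = −4/(2√P) = −4/(2·15.7162).
Point elasticity E = (dQ_x/dP)·(P/Q_x) = -0.1273 × 247/194.1351 ≈ -0.16.
|E| < 1, so demand is inelastic at this price.

-0.16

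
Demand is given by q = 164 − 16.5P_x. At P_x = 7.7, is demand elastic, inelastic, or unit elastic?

elastic

At P_x = 7.7, q = 36.95.
dq/dP_x = −16.5.
Point elasticity E = (dq/dP_x)·(P_x/q) = -16.5 × 7.7/36.95 ≈ -3.438.
|E| ≈ 3.438 > 1, so demand is elastic.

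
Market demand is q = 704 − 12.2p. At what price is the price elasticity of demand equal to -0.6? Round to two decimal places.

Set −bp/(a − bp) = −0.6 ⇒ bp = 0.6(a − bp) ⇒ bp(1+0.6) = 0.6·a.
p = 0.6·704/(12.2·1.6) ≈ 21.64.

21.64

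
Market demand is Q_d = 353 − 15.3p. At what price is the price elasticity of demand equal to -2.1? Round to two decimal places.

Set −bp/(a − bp) = −2.1 ⇒ bp = 2.1(a − bp) ⇒ bp(1+2.1) = 2.1·a.
p = 2.1·353/(15.3·3.1) ≈ 15.63.

15.63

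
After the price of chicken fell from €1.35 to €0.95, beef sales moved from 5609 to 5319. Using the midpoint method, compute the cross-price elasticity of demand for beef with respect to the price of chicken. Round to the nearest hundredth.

%ΔQ_x = (5319 − 5609)/[(5609+5319)/2] = -290/5464 ≈ -0.0531.
%ΔP_y = (0.95 − 1.35)/[(1.35+0.95)/2] ≈ -0.3478.
E_xy = -0.0531/-0.3478 ≈ 0.15.
E_xy > 0, so beef and chicken are substitutes.

0.15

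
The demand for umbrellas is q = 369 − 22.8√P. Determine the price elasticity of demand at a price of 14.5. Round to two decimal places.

At P = 14.5, q = 282.1802.
dq/dP = −22.8/(2√P) = −22.8/(2·3.8079).
Point elasticity E = (dq/dP)·(P/q) = -2.9938 × 14.5/282.1802 ≈ -0.15.
|E| < 1, so demand is inelastic at this price.

-0.15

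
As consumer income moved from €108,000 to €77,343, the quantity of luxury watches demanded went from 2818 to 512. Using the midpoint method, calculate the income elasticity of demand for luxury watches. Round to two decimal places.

4.19

%ΔQ = (512 − 2818)/[(2818+512)/2] = -2306/1665 ≈ -1.3850.
%ΔY = (77,343 − 108,000)/[(108,000+77,343)/2] = -30657/92671.5 ≈ -0.3308.
E_I = %ΔQ/%ΔY ≈ 4.19.
E_I > 1: normal good (luxury).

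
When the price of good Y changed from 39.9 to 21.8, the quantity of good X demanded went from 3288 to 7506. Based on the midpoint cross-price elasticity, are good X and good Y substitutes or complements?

complements

%ΔQ_x = (7506 − 3288)/[(3288+7506)/2] = 4218/5397 ≈ 0.7815.
%ΔP_y = (21.8 − 39.9)/[(39.9+21.8)/2] ≈ -0.5867.
E_xy = 0.7815/-0.5867 ≈ -1.332.
E_xy < 0, so the goods are complements.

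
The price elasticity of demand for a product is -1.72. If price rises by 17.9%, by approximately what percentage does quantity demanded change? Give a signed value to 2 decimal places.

%ΔQ ≈ E × %ΔP = (-1.72) × (17.9%) ≈ -30.79%.

-30.79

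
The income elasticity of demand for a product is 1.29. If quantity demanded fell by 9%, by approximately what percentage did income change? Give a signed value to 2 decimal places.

-6.98

%ΔQ ≈ E × %ΔI ⇒ %ΔI = %ΔQ / E = (-9%)/(1.29) ≈ -6.98%.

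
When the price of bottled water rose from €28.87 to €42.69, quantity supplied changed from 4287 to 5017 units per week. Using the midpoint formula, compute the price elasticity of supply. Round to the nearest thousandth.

%ΔQ = (5017 − 4287)/[(4287 + 5017)/2] = 730/4652 ≈ 0.1569.
%Δp = (42.69 − 28.87)/[(28.87 + 42.69)/2] = 13.82/35.78 ≈ 0.3862.
Arc elasticity E = %ΔQ/%Δp ≈ 0.1569/0.3862 ≈ 0.406.
|E| < 1: supply is inelastic over this range.

0.406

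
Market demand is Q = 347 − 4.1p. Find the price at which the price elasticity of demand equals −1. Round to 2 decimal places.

42.32

For linear demand Q = a − bp, E = −bp/(a − bp). |E| = 1 ⇒ bp = a − bp ⇒ p = a/(2b).
p = 347/(2·4.1) ≈ 42.32.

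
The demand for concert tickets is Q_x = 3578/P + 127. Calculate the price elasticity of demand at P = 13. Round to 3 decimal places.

-0.684

At P = 13, Q_x = 402.2308.
dQ_x/dP = −3578/P² = −21.1716.
Point elasticity E = (dQ_x/dP)·(P/Q_x) = -21.1716 × 13/402.2308 ≈ -0.684.
|E| < 1, so demand is inelastic at this price.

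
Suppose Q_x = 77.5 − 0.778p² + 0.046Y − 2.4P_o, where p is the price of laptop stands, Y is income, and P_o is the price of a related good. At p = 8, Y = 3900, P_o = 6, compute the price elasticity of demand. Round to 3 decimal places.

Evaluating quantity at (p, Y, P_o) gives Q_x = 77.5 − 0.778(8)² + 0.046(3900) − 2.4(6) = 77.5 − 49.792 + 179.4 − 14.4 = 192.708.
∂Q_x/∂p = −2·0.778·p = -12.448, so E_p = -12.448·(8/192.708) ≈ -0.517.
|E_p| < 1: demand is inelastic.

-0.517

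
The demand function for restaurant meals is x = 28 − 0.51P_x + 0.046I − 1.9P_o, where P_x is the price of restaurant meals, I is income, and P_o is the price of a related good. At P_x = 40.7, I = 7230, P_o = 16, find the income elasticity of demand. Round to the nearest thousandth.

Evaluating quantity at (P_x, I, P_o) gives x = 28 − 0.51(40.7) + 0.046(7230) − 1.9(16) = 28 − 20.757 + 332.58 − 30.4 = 309.423.
∂x/∂I = +0.046, so E_I = 0.046·(7230/309.423) ≈ 1.075.
E_I > 1: normal good (luxury).

1.075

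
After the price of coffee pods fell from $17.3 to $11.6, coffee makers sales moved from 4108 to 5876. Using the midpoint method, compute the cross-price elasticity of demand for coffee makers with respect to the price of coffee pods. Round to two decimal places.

-0.90

%ΔQ_x = (5876 − 4108)/[(4108+5876)/2] = 1768/4992 ≈ 0.3542.
%ΔP_y = (11.6 − 17.3)/[(17.3+11.6)/2] ≈ -0.3945.
E_xy = 0.3542/-0.3945 ≈ -0.90.
E_xy < 0, so coffee makers and coffee pods are complements.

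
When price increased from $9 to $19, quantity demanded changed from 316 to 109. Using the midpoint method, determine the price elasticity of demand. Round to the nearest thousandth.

%Δq = (109 − 316)/[(316 + 109)/2] = -207/212.5 ≈ -0.9741.
%Δp = (19 − 9)/[(9 + 19)/2] = 10/14 ≈ 0.7143.
Arc elasticity E = %Δq/%Δp ≈ -0.9741/0.7143 ≈ -1.364.
|E| > 1: demand is elastic over this range.

-1.364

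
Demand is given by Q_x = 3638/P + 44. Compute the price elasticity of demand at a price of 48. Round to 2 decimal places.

At P = 48, Q_x = 119.7917.
dQ_x/dP = −3638/P² = −1.579.
Point elasticity E = (dQ_x/dP)·(P/Q_x) = -1.579 × 48/119.7917 ≈ -0.63.
|E| < 1, so demand is inelastic at this price.

-0.63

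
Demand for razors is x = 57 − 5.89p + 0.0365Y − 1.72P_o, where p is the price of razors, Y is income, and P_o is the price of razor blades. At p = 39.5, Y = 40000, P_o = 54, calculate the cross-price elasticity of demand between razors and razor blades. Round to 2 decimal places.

Evaluating quantity at (p, Y, P_o) gives x = 57 − 5.89(39.5) + 0.0365(40000) − 1.72(54) = 57 − 232.655 + 1460 − 92.88 = 1191.465.
∂x/∂P_o = −1.72, so E_xy = -1.72·(54/1191.465) ≈ -0.08.
E_xy < 0: the goods are complements.

-0.08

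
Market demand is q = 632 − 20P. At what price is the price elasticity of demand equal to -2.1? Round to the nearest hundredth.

Set −bP/(a − bP) = −2.1 ⇒ bP = 2.1(a − bP) ⇒ bP(1+2.1) = 2.1·a.
P = 2.1·632/(20·3.1) ≈ 21.41.

21.41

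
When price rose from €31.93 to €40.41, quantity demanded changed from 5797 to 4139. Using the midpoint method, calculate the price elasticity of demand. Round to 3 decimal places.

%Δq = (4139 − 5797)/[(5797 + 4139)/2] = -1658/4968 ≈ -0.3337.
%ΔP = (40.41 − 31.93)/[(31.93 + 40.41)/2] = 8.48/36.17 ≈ 0.2344.
Arc elasticity E = %Δq/%ΔP ≈ -0.3337/0.2344 ≈ -1.423.
|E| > 1: demand is elastic over this range.

-1.423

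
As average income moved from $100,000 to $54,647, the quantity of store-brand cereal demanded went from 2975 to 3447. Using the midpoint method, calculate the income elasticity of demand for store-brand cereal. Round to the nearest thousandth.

-0.251

%ΔQ = (3447 − 2975)/[(2975+3447)/2] = 472/3211 ≈ 0.1470.
%ΔM = (54,647 − 100,000)/[(100,000+54,647)/2] = -45353/77323.5 ≈ -0.5865.
E_I = %ΔQ/%ΔM ≈ -0.251.
E_I < 0: inferior good.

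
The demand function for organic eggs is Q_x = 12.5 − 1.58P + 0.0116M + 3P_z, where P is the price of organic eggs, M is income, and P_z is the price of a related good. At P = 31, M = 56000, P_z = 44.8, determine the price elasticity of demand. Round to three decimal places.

-0.066

Substituting, Q_x = 12.5 − 1.58(31) + 0.0116(56000) + 3(44.8) = 12.5 − 48.98 + 649.6 + 134.4 = 747.52.
∂Q_x/∂P = −1.58, so E_p = (−1.58)·(31/747.52) ≈ -0.066.
|E_p| < 1: demand is inelastic.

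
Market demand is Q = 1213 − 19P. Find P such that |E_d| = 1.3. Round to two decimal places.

Set −bP/(a − bP) = −1.3 ⇒ bP = 1.3(a − bP) ⇒ bP(1+1.3) = 1.3·a.
P = 1.3·1213/(19·2.3) ≈ 36.08.

36.08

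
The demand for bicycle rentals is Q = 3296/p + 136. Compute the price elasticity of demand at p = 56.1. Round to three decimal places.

At p = 56.1, Q = 194.7522.
dQ/dp = −3296/p² = −1.0473.
Point elasticity E = (dQ/dp)·(p/Q) = -1.0473 × 56.1/194.7522 ≈ -0.302.
|E| < 1, so demand is inelastic at this price.

-0.302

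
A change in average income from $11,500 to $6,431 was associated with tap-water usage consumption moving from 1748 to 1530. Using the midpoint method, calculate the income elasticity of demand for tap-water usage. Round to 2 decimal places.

%ΔQ = (1530 − 1748)/[(1748+1530)/2] = -218/1639 ≈ -0.1330.
%ΔM = (6,431 − 11,500)/[(11,500+6,431)/2] = -5069/8965.5 ≈ -0.5654.
E_I = %ΔQ/%ΔM ≈ 0.24.
E_I ∈ (0,1): normal good (necessity).

0.24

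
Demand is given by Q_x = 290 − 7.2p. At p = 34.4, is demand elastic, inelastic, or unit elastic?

At p = 34.4, Q_x = 42.32.
dQ_x/dp = −7.2.
Point elasticity E = (dQ_x/dp)·(p/Q_x) = -7.2 × 34.4/42.32 ≈ -5.853.
|E| ≈ 5.853 > 1, so demand is elastic.

elastic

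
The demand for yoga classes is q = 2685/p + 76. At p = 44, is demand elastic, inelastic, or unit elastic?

At p = 44, q = 137.0227.
dq/dp = −2685/p² = −1.3869.
Point elasticity E = (dq/dp)·(p/q) = -1.3869 × 44/137.0227 ≈ -0.445.
|E| ≈ 0.445 < 1, so demand is inelastic.

inelastic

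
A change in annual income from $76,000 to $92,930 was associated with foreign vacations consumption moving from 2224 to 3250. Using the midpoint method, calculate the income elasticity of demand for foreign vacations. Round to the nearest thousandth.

1.870

%ΔQ = (3250 − 2224)/[(2224+3250)/2] = 1026/2737 ≈ 0.3749.
%ΔY = (92,930 − 76,000)/[(76,000+92,930)/2] = 16930/84465 ≈ 0.2004.
E_I = %ΔQ/%ΔY ≈ 1.870.
E_I > 1: normal good (luxury).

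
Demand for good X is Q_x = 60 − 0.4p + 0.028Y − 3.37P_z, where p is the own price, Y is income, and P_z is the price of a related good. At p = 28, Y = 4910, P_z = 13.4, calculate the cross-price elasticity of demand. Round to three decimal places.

-0.320

Evaluating quantity at (p, Y, P_z) gives Q_x = 60 − 0.4(28) + 0.028(4910) − 3.37(13.4) = 60 − 11.2 + 137.48 − 45.158 = 141.122.
∂Q_x/∂P_z = −3.37, so E_xy = -3.37·(13.4/141.122) ≈ -0.320.
E_xy < 0: the goods are complements.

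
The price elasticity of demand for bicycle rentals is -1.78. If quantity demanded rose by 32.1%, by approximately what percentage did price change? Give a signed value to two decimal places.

%ΔQ ≈ E × %ΔP ⇒ %ΔP = %ΔQ / E = (32.1%)/(-1.78) ≈ -18.03%.

-18.03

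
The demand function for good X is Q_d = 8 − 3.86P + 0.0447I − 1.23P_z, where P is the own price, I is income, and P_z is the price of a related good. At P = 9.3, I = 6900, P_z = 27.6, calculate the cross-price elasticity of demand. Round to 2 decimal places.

-0.14

Substituting, Q_d = 8 − 3.86(9.3) + 0.0447(6900) − 1.23(27.6) = 8 − 35.898 + 308.43 − 33.948 = 246.584.
∂Q_d/∂P_z = −1.23, so E_xy = -1.23·(27.6/246.584) ≈ -0.14.
E_xy < 0: the goods are complements.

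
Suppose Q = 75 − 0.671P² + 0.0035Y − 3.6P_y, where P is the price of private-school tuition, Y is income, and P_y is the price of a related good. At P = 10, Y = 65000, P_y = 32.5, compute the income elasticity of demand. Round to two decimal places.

Q = 75 − 0.671(10)² + 0.0035(65000) − 3.6(32.5) = 75 − 67.1 + 227.5 − 117 = 118.4.
∂Q/∂Y = +0.0035, so E_I = 0.0035·(65000/118.4) ≈ 1.92.
E_I > 1: normal good (luxury).

1.92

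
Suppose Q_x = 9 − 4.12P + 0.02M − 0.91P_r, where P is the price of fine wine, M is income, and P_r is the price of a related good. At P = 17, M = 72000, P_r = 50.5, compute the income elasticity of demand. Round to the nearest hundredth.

1.08

First evaluate Q_x: 9 − 4.12(17) + 0.02(72000) − 0.91(50.5) = 9 − 70.04 + 1440 − 45.955 = 1333.005.
∂Q_x/∂M = +0.02, so E_I = 0.02·(72000/1333.005) ≈ 1.08.
E_I > 1: normal good (luxury).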